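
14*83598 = 1170372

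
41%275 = 41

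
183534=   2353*78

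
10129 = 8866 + 1263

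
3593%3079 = 514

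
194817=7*27831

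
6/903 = 2/301 = 0.01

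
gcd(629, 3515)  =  37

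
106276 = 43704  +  62572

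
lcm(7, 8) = 56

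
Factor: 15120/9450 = 2^3*5^ ( - 1)=8/5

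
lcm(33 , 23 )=759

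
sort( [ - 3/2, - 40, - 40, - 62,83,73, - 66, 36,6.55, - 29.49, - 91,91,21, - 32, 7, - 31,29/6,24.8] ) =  [ - 91, - 66, - 62, - 40, - 40,  -  32 ,-31, - 29.49,-3/2,  29/6,  6.55,7, 21, 24.8,  36, 73,83, 91] 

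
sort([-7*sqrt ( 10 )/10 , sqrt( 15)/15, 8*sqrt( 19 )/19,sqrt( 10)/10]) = [-7*sqrt(10 )/10,sqrt(15) /15,sqrt(10 )/10,8 * sqrt(19 )/19]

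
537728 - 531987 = 5741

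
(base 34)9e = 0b101000000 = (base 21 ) f5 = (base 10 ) 320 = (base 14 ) 18C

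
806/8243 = 806/8243 = 0.10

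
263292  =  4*65823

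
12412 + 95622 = 108034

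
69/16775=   69/16775= 0.00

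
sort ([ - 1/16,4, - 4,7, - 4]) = [-4,-4, - 1/16,4, 7 ]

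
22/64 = 11/32 =0.34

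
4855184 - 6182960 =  - 1327776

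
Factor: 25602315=3^1 * 5^1 * 1706821^1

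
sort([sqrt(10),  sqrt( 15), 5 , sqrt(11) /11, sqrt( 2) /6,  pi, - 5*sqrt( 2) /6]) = [ - 5*sqrt(2 ) /6 , sqrt(2) /6, sqrt (11)/11,  pi, sqrt(10),sqrt (15),5 ]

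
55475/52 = 55475/52 = 1066.83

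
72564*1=72564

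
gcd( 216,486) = 54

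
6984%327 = 117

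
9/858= 3/286 = 0.01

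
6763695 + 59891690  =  66655385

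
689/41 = 16 + 33/41 = 16.80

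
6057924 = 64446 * 94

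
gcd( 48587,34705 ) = 6941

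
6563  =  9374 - 2811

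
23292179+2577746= 25869925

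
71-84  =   -13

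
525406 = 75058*7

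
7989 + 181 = 8170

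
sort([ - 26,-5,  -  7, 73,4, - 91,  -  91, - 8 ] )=[-91, - 91, - 26,  -  8, - 7 , - 5, 4  ,  73 ]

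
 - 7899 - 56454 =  - 64353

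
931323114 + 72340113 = 1003663227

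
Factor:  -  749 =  - 7^1*107^1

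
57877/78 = 57877/78 =742.01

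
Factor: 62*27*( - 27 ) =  - 2^1 * 3^6*31^1 =-  45198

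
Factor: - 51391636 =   -  2^2*139^1*92431^1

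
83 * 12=996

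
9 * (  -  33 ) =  - 297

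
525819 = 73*7203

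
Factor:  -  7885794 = - 2^1*3^1*7^1 *359^1 * 523^1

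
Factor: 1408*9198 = 2^8*3^2*7^1 * 11^1*73^1=12950784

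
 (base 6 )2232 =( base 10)524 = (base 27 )JB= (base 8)1014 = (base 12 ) 378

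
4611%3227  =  1384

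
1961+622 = 2583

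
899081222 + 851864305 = 1750945527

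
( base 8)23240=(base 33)92L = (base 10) 9888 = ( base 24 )H40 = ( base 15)2DE3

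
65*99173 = 6446245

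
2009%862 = 285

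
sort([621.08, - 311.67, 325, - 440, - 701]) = [  -  701,-440, -311.67, 325, 621.08 ]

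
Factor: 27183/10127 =3^1*17^1*19^( - 1) = 51/19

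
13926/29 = 13926/29 = 480.21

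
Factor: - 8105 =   -  5^1 * 1621^1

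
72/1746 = 4/97 = 0.04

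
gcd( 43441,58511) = 1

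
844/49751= 844/49751 = 0.02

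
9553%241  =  154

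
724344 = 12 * 60362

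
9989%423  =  260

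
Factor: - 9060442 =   -  2^1*359^1*12619^1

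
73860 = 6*12310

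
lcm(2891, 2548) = 150332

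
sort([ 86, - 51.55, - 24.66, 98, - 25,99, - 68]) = [ - 68, - 51.55, - 25, - 24.66,86, 98,99]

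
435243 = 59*7377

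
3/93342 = 1/31114 =0.00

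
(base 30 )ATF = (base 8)23235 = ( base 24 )h3l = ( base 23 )ifi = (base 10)9885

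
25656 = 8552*3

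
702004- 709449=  - 7445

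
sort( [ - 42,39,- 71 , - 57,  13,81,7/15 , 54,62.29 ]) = [ - 71,-57,-42,7/15,13  ,  39,54,62.29,81] 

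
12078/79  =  12078/79 = 152.89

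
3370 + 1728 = 5098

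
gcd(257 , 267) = 1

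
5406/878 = 6 +69/439 = 6.16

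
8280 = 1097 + 7183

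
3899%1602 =695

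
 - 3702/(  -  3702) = 1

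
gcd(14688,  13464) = 1224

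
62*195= 12090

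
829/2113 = 829/2113=0.39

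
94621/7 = 94621/7=13517.29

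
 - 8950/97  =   - 93  +  71/97 = - 92.27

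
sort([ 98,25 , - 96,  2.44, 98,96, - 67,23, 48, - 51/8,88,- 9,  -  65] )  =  [ - 96,-67, -65 , - 9 , - 51/8,2.44,23,25,48, 88,96,98,98]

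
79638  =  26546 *3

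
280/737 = 280/737 = 0.38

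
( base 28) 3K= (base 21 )4k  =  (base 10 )104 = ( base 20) 54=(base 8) 150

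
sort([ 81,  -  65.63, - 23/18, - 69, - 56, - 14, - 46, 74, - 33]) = [-69, -65.63, - 56, - 46, - 33, - 14, - 23/18, 74, 81 ]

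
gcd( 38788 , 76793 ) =1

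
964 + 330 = 1294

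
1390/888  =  1+ 251/444 = 1.57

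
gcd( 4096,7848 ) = 8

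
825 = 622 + 203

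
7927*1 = 7927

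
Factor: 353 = 353^1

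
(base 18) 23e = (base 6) 3152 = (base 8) 1314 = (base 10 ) 716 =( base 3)222112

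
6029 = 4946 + 1083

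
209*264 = 55176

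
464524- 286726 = 177798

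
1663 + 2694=4357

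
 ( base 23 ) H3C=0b10001101110010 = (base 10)9074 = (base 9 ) 13402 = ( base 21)KC2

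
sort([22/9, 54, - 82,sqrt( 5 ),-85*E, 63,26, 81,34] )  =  [ - 85*E,  -  82,sqrt (5),22/9,26,34,54 , 63,81] 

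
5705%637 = 609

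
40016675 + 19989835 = 60006510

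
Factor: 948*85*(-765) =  - 2^2*3^3*5^2*  17^2*79^1 = - 61643700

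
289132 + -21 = 289111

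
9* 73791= 664119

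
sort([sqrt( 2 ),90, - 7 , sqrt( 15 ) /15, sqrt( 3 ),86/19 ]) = [ - 7,sqrt( 15)/15 , sqrt(2),sqrt (3 ),86/19,90]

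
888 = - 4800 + 5688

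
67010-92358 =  - 25348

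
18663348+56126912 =74790260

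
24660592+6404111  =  31064703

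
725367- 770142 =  - 44775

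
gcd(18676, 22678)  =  1334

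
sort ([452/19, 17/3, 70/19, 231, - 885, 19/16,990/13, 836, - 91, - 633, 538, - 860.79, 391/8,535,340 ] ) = [  -  885, - 860.79, - 633, - 91,19/16, 70/19 , 17/3, 452/19,391/8, 990/13, 231, 340,535,538, 836]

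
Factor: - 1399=- 1399^1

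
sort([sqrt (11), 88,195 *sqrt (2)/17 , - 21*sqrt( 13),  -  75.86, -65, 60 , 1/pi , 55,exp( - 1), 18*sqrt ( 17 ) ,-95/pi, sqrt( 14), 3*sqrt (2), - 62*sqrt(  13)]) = [ - 62*sqrt( 13), - 75.86, - 21* sqrt( 13), - 65 , - 95/pi, 1/pi, exp (-1), sqrt(11),sqrt(14),3*sqrt(2 ), 195*sqrt( 2) /17, 55,60  ,  18*sqrt(17), 88 ] 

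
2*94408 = 188816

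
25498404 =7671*3324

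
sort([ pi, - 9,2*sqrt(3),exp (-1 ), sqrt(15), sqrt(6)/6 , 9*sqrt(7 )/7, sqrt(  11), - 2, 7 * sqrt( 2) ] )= [  -  9, - 2, exp( - 1) , sqrt(6)/6,pi,sqrt(11 ), 9 * sqrt(7) /7,2*sqrt(3 ),sqrt(15), 7*sqrt( 2)]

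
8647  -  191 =8456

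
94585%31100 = 1285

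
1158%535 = 88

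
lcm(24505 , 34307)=171535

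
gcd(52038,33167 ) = 1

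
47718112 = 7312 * 6526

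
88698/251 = 88698/251 = 353.38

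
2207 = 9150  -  6943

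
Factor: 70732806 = 2^1*3^1* 11788801^1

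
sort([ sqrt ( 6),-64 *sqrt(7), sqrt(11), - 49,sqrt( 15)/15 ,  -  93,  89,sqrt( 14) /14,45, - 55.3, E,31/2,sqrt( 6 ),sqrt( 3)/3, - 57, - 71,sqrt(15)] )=[-64*sqrt( 7), - 93, - 71 ,-57 , - 55.3 ,-49, sqrt(15)/15 , sqrt( 14) /14 , sqrt(3)/3,sqrt( 6),sqrt( 6), E,  sqrt( 11 ), sqrt( 15), 31/2,  45,89] 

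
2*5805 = 11610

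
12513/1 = 12513 =12513.00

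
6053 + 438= 6491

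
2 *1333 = 2666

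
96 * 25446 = 2442816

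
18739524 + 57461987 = 76201511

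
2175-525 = 1650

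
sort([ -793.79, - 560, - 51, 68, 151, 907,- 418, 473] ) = [- 793.79 ,  -  560, - 418,- 51 , 68,151,  473,907 ] 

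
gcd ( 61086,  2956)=2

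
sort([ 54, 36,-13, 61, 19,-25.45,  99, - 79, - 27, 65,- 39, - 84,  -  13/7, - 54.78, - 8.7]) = [-84,-79,-54.78,- 39, - 27,  -  25.45, - 13,- 8.7, - 13/7,19, 36, 54, 61,65,99]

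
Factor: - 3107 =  -13^1*239^1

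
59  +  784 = 843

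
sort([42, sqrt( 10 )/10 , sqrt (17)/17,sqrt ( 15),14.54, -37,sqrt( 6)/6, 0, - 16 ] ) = [  -  37, -16 , 0, sqrt( 17)/17, sqrt( 10)/10, sqrt( 6)/6, sqrt( 15), 14.54, 42]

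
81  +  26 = 107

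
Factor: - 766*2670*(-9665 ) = 19767051300 = 2^2*3^1*5^2*89^1*383^1*1933^1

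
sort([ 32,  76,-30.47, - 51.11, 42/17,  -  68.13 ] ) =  [-68.13,-51.11,-30.47,42/17, 32,76] 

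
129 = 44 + 85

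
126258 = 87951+38307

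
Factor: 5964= 2^2*  3^1* 7^1*71^1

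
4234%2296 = 1938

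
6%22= 6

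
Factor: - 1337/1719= -7/9 = - 3^ ( - 2 ) * 7^1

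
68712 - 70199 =-1487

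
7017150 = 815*8610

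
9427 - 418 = 9009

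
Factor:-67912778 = - 2^1 * 71^1*478259^1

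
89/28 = 89/28= 3.18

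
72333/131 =552 + 21/131= 552.16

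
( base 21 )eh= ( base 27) BE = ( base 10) 311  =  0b100110111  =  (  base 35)8V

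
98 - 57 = 41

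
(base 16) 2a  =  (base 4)222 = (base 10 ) 42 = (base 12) 36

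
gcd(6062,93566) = 2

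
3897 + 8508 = 12405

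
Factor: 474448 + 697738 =2^1 * 19^1*109^1*283^1 = 1172186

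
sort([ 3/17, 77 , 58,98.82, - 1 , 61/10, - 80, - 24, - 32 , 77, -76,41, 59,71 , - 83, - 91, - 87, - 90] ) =[  -  91, - 90, - 87,- 83,  -  80, - 76 , - 32  ,-24, - 1, 3/17,  61/10, 41, 58 , 59, 71, 77, 77,98.82]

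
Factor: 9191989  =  9191989^1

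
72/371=72/371 = 0.19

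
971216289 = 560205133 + 411011156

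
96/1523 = 96/1523 = 0.06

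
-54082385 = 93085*( - 581 ) 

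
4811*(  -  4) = - 19244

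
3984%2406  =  1578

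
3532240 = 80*44153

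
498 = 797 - 299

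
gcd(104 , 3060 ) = 4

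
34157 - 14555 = 19602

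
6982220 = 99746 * 70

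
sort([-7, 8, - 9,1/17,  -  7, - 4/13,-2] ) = [-9, - 7, - 7, - 2,- 4/13,  1/17,8]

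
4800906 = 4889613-88707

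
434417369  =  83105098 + 351312271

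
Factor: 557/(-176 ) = -2^( - 4)*11^( - 1)* 557^1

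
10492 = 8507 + 1985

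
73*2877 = 210021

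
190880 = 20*9544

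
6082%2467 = 1148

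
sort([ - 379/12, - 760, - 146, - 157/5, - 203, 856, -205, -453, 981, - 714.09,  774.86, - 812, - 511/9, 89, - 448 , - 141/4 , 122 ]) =[  -  812, - 760,-714.09,-453, - 448, - 205, - 203, - 146 , - 511/9, - 141/4, - 379/12 , - 157/5, 89, 122, 774.86, 856,981]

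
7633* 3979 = 30371707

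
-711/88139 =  - 711/88139 = - 0.01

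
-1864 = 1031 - 2895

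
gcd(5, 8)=1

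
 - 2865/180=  - 16 + 1/12 = - 15.92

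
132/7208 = 33/1802 = 0.02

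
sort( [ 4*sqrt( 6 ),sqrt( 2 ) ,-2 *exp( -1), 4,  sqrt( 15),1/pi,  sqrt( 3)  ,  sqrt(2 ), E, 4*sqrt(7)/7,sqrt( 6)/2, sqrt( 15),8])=[ - 2*exp(-1 ), 1/pi,sqrt( 6)/2,sqrt( 2 ),sqrt( 2 ) , 4*sqrt( 7)/7, sqrt (3), E,  sqrt (15 ), sqrt( 15 ),4,  8, 4*sqrt(6 )]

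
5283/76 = 69 + 39/76 = 69.51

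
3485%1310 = 865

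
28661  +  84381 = 113042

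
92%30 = 2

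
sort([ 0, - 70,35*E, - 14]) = [ - 70, - 14,0, 35*E] 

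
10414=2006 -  - 8408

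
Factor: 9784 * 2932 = 28686688 = 2^5*733^1 * 1223^1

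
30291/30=1009 + 7/10  =  1009.70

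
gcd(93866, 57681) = 1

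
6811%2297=2217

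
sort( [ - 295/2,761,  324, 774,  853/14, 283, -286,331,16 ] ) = [-286, - 295/2,16, 853/14, 283,  324,  331, 761,774 ] 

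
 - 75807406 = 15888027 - 91695433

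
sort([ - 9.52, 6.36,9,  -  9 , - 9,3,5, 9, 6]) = [ - 9.52,-9, - 9,3,5, 6 , 6.36,9, 9 ]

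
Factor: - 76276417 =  - 7^1*3001^1 *3631^1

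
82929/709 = 82929/709 = 116.97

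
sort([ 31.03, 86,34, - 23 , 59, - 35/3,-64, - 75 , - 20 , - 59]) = [ - 75, - 64, - 59, - 23, - 20, - 35/3,31.03,  34,59, 86]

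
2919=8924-6005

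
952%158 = 4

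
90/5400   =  1/60 = 0.02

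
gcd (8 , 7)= 1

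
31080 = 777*40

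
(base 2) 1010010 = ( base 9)101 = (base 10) 82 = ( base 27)31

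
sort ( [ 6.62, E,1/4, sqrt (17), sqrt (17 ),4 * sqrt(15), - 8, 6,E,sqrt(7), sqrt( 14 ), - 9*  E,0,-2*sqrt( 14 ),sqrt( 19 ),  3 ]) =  [ - 9 * E ,-8, - 2*sqrt( 14 ),0, 1/4, sqrt ( 7), E , E, 3, sqrt(14 ) , sqrt( 17), sqrt( 17), sqrt( 19), 6,6.62, 4* sqrt( 15) ] 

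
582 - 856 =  - 274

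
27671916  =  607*45588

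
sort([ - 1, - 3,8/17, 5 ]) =[-3,-1,8/17,  5] 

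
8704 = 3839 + 4865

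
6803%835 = 123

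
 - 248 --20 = -228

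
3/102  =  1/34=0.03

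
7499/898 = 7499/898 = 8.35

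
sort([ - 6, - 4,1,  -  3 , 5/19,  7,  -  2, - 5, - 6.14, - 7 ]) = [-7, - 6.14, - 6, - 5, - 4, - 3, - 2 , 5/19 , 1 , 7 ]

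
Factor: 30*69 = 2070 = 2^1 * 3^2*5^1 * 23^1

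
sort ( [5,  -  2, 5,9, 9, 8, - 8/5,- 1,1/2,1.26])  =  [ - 2, - 8/5, - 1,  1/2,1.26, 5,5,8,9, 9]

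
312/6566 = 156/3283 = 0.05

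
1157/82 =14 + 9/82 =14.11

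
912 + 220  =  1132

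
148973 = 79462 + 69511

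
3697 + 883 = 4580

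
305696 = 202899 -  - 102797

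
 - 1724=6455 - 8179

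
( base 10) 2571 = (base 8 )5013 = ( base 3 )10112020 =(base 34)27l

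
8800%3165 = 2470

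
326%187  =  139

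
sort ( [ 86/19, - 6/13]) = [ - 6/13,86/19] 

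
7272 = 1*7272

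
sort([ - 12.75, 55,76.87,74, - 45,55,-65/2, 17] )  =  [  -  45, - 65/2, - 12.75, 17, 55,55, 74, 76.87]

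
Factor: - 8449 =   -  7^1*17^1*71^1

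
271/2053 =271/2053 = 0.13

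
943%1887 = 943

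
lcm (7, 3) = 21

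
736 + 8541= 9277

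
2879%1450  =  1429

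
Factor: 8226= 2^1*3^2 * 457^1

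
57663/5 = 57663/5 =11532.60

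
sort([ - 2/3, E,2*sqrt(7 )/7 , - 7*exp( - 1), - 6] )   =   [ - 6 , -7*exp ( - 1),- 2/3, 2 * sqrt(7 )/7  ,  E ]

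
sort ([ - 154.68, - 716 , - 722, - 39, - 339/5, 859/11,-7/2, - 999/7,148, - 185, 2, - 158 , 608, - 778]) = [ -778 ,- 722, - 716, - 185, - 158, - 154.68,  -  999/7 , - 339/5, - 39, - 7/2, 2,859/11 , 148, 608 ]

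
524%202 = 120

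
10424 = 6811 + 3613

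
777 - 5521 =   -  4744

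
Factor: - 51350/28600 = -79/44 = - 2^(  -  2) * 11^( - 1)*79^1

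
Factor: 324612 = 2^2*3^2*71^1*127^1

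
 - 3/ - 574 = 3/574 = 0.01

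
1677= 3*559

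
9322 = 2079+7243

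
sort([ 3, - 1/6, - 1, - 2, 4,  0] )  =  [ - 2 ,- 1,-1/6, 0, 3,4 ] 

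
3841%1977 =1864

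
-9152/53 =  - 173 + 17/53 = - 172.68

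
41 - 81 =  - 40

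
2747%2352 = 395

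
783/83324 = 783/83324  =  0.01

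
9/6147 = 1/683= 0.00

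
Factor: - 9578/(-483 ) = 2^1*3^( - 1 )*7^( - 1 )*23^( - 1 )*4789^1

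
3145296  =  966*3256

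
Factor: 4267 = 17^1*251^1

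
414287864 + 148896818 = 563184682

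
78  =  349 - 271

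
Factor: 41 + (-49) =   -  2^3 = - 8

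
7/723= 7/723 =0.01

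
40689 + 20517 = 61206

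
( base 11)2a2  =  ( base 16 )162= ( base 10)354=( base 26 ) dg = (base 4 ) 11202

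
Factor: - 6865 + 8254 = 1389 = 3^1*463^1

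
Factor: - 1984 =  - 2^6*31^1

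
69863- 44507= 25356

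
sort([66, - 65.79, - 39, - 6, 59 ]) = [ - 65.79, - 39,-6,59 , 66] 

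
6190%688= 686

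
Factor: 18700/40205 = 20/43 =2^2*5^1*43^( - 1)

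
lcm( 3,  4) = 12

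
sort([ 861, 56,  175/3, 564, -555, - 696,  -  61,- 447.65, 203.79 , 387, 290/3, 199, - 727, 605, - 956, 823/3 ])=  [- 956, - 727,  -  696, - 555,  -  447.65, - 61, 56, 175/3 , 290/3, 199,203.79 , 823/3, 387,  564, 605,861] 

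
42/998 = 21/499 = 0.04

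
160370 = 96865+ 63505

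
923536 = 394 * 2344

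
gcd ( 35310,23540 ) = 11770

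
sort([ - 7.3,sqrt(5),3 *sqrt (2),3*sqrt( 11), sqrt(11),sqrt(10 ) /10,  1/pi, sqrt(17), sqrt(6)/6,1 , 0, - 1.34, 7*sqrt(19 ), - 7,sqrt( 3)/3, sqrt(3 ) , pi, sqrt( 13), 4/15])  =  [ - 7.3, - 7, - 1.34, 0, 4/15, sqrt(10)/10, 1/pi,sqrt(6 ) /6,sqrt(3) /3,1 , sqrt(3 ),  sqrt(5), pi,sqrt( 11),sqrt (13 ), sqrt( 17 ),3*sqrt( 2),3*sqrt (11),  7*sqrt(19) ]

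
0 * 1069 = 0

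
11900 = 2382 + 9518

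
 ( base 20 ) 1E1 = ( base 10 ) 681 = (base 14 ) 369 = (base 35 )JG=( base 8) 1251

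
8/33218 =4/16609 = 0.00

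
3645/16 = 3645/16 = 227.81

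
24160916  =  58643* 412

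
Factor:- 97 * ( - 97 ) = 97^2 = 9409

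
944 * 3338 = 3151072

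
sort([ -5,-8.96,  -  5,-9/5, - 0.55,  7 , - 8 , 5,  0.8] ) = [ - 8.96 , - 8, - 5,- 5, - 9/5,-0.55,0.8,  5, 7 ] 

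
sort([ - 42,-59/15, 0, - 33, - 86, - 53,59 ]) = [ - 86,  -  53, - 42, - 33,-59/15 , 0,59 ] 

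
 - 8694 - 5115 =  - 13809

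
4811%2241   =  329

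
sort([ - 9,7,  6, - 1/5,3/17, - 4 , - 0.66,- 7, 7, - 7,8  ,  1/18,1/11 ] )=[ - 9 ,-7, - 7 , - 4, - 0.66, - 1/5,1/18, 1/11, 3/17,6 , 7,  7, 8]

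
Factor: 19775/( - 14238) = - 2^( - 1 )*3^( - 2)*5^2 = - 25/18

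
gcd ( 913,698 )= 1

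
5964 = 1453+4511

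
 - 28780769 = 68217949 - 96998718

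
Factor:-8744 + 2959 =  - 5785 = - 5^1*13^1*89^1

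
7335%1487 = 1387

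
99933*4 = 399732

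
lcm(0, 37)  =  0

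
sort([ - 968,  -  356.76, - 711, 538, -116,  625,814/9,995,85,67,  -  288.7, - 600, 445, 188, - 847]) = [ - 968,-847, - 711, - 600, - 356.76, - 288.7, - 116, 67, 85, 814/9,188, 445 , 538, 625,995] 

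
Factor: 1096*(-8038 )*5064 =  - 2^7*3^1*137^1*211^1 *4019^1 = - 44612057472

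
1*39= 39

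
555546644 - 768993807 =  - 213447163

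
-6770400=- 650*10416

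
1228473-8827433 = - 7598960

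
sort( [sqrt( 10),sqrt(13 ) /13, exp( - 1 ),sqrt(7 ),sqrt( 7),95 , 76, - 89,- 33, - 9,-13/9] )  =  [ - 89,- 33,-9, - 13/9,  sqrt(13)/13,exp( - 1),sqrt(7 ),sqrt(7 ),sqrt( 10), 76, 95]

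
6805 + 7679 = 14484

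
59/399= 59/399=0.15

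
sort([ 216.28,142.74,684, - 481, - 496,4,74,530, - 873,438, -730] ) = [ - 873,-730, - 496, - 481,4 , 74,142.74,216.28, 438,530,684] 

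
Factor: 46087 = 17^1 *2711^1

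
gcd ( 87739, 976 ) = 1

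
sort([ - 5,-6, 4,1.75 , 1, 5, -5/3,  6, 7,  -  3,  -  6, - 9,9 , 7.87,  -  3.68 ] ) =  [-9, -6, - 6 , - 5, - 3.68,-3, - 5/3,1, 1.75,4,5,6, 7, 7.87, 9]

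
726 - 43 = 683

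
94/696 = 47/348 = 0.14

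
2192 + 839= 3031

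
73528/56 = 1313 = 1313.00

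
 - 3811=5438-9249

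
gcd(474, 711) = 237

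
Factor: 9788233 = 7^1*13^1*107563^1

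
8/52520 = 1/6565 = 0.00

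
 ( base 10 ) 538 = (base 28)J6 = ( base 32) gq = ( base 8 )1032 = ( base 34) FS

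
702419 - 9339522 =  - 8637103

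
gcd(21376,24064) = 128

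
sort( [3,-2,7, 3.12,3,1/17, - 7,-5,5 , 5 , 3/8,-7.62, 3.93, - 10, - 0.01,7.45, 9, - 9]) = [-10,-9, - 7.62,-7,  -  5,-2, -0.01, 1/17, 3/8,3, 3, 3.12, 3.93, 5, 5,7, 7.45,  9] 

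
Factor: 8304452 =2^2  *13^1*159701^1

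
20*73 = 1460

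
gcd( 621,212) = 1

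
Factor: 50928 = 2^4*3^1*1061^1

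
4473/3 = 1491 = 1491.00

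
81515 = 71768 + 9747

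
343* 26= 8918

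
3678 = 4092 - 414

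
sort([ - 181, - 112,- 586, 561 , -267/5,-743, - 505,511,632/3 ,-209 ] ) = [ - 743  , - 586, - 505, - 209, -181,  -  112,-267/5, 632/3, 511, 561] 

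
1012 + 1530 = 2542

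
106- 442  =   - 336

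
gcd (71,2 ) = 1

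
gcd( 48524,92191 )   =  1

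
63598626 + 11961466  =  75560092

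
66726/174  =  11121/29  =  383.48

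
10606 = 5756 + 4850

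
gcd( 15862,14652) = 22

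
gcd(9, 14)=1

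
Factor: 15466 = 2^1*11^1*19^1 * 37^1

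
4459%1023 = 367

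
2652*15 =39780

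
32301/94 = 32301/94 = 343.63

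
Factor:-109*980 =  - 106820  =  - 2^2*5^1*7^2*109^1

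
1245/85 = 249/17 = 14.65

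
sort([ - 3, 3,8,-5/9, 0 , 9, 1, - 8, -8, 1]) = [ - 8, - 8, - 3, - 5/9, 0, 1,  1,3,8,  9 ] 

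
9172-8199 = 973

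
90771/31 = 2928 + 3/31 = 2928.10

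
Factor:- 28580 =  - 2^2*5^1*1429^1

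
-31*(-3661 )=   113491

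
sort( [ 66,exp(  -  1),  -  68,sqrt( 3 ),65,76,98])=[ - 68, exp( - 1),sqrt( 3),65,66, 76, 98]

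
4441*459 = 2038419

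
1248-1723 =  - 475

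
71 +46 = 117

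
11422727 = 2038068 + 9384659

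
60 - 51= 9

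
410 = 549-139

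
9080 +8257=17337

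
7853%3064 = 1725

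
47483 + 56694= 104177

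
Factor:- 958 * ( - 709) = 2^1*479^1*709^1 = 679222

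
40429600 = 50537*800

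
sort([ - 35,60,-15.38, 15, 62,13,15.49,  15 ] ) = [- 35,  -  15.38, 13, 15, 15,15.49 , 60 , 62 ]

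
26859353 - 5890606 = 20968747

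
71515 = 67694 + 3821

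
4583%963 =731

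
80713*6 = 484278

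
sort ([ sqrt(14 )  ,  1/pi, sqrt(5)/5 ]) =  [ 1/pi, sqrt(5) /5, sqrt( 14 ) ]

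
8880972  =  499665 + 8381307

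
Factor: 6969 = 3^1*  23^1 *101^1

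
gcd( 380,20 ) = 20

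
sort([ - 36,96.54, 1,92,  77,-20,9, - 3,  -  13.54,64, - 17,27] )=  [ - 36, - 20,  -  17, - 13.54, - 3,1,9, 27,64,77,92, 96.54]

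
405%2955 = 405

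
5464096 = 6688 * 817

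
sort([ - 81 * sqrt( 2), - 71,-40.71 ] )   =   [ - 81*sqrt(2), - 71, - 40.71] 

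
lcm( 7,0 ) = 0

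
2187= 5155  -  2968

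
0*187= 0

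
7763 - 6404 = 1359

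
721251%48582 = 41103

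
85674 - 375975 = -290301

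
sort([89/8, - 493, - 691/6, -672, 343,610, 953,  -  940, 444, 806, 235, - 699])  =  [ - 940, - 699  , - 672,- 493,  -  691/6, 89/8, 235, 343 , 444, 610, 806, 953]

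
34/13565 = 34/13565 = 0.00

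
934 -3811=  - 2877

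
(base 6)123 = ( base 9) 56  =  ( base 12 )43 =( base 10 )51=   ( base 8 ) 63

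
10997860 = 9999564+998296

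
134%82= 52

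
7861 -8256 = -395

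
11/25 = 11/25 = 0.44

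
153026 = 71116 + 81910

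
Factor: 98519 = 98519^1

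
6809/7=6809/7   =  972.71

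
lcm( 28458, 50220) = 853740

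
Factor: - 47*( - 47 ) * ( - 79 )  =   - 47^2*79^1=- 174511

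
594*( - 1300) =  - 772200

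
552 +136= 688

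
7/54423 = 7/54423 =0.00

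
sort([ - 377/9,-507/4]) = [ - 507/4, - 377/9 ]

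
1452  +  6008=7460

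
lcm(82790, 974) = 82790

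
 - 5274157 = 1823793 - 7097950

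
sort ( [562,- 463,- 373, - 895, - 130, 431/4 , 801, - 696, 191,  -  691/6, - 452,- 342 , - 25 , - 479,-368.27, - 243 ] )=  [ -895,-696,-479,- 463, - 452,- 373,- 368.27 ,-342,-243, - 130, - 691/6, - 25 , 431/4, 191, 562,  801 ] 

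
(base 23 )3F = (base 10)84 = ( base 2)1010100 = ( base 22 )3i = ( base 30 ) 2O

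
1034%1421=1034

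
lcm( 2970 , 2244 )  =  100980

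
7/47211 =7/47211 = 0.00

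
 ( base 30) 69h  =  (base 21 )cih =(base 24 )9KN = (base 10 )5687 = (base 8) 13067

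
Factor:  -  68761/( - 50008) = 11/8 = 2^(  -  3 )*11^1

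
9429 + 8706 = 18135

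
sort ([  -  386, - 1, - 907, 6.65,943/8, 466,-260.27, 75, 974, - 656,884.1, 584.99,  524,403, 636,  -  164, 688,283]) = [-907, - 656, - 386 ,-260.27, - 164, - 1, 6.65, 75, 943/8, 283, 403 , 466 , 524,584.99,636, 688, 884.1, 974] 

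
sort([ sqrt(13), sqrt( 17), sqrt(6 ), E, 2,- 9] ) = [ - 9, 2, sqrt( 6),  E, sqrt( 13), sqrt( 17 ) ]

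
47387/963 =49 + 200/963 =49.21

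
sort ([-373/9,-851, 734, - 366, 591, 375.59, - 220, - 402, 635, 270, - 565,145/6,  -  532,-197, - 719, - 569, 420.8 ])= [  -  851, - 719,-569,-565 ,-532,  -  402, - 366,-220, - 197, - 373/9,145/6, 270 , 375.59, 420.8,591, 635,734 ] 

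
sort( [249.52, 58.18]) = [58.18, 249.52] 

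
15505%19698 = 15505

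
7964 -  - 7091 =15055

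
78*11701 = 912678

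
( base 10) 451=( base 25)i1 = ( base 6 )2031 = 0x1c3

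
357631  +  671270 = 1028901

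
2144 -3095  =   - 951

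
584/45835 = 584/45835=0.01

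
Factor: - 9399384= - 2^3*3^2*130547^1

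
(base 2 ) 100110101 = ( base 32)9l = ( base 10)309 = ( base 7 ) 621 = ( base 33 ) 9c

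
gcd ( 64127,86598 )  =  1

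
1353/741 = 1  +  204/247 = 1.83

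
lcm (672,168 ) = 672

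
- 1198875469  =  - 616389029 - 582486440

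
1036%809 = 227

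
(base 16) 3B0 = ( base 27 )17Q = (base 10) 944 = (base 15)42e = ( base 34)rq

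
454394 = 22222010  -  21767616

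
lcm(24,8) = 24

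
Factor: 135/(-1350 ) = - 2^( - 1)*5^(- 1 )  =  -  1/10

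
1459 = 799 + 660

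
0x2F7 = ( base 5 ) 11014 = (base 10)759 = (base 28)R3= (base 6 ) 3303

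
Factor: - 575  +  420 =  - 5^1*31^1 = - 155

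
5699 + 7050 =12749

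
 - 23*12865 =-295895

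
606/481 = 1+125/481 = 1.26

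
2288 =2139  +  149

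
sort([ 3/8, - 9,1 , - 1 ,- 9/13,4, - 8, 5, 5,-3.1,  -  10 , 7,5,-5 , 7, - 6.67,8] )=[-10 ,-9,-8,  -  6.67 , - 5, - 3.1,-1 ,-9/13,3/8 , 1,4,5, 5 , 5, 7,7,8 ] 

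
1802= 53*34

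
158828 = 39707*4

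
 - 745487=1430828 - 2176315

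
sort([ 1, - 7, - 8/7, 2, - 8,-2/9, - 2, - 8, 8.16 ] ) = [ - 8, - 8, - 7, - 2 , - 8/7, - 2/9, 1,2, 8.16 ]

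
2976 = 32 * 93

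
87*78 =6786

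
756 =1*756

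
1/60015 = 1/60015 = 0.00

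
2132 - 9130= - 6998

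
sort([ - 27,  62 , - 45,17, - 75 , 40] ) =[ - 75, - 45, - 27, 17,40 , 62 ]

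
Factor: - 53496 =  - 2^3*3^2*743^1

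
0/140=0  =  0.00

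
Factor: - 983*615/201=-5^1*41^1*67^( - 1 )*983^1 = - 201515/67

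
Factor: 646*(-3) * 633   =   -2^1*3^2 * 17^1 * 19^1 * 211^1 = - 1226754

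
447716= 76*5891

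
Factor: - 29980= - 2^2*5^1*1499^1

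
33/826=33/826  =  0.04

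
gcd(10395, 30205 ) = 35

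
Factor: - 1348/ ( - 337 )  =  2^2=4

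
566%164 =74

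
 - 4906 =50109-55015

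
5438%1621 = 575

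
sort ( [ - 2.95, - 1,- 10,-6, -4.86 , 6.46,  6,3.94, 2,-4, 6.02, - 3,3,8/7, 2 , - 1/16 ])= [ - 10 , -6, - 4.86, - 4,-3 , - 2.95, - 1,- 1/16,8/7,2, 2,3 , 3.94,6 , 6.02,6.46]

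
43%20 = 3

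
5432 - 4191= 1241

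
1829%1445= 384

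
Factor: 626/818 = 313^1*409^ (  -  1) = 313/409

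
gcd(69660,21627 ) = 81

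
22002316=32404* 679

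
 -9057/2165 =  - 5 + 1768/2165 = - 4.18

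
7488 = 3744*2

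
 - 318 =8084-8402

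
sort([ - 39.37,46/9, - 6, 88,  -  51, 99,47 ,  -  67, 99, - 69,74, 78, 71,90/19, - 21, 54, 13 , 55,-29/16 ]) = [-69,  -  67, - 51,-39.37, - 21, - 6 , - 29/16, 90/19,46/9, 13, 47,54,55 , 71, 74, 78, 88,  99, 99 ]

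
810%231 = 117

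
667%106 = 31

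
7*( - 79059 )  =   - 553413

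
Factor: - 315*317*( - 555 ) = 55419525 = 3^3*5^2*7^1 * 37^1*317^1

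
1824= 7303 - 5479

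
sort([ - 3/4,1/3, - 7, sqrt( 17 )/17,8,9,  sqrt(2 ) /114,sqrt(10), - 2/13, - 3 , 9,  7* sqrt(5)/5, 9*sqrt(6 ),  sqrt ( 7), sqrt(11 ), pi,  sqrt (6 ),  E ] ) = [ - 7, - 3, - 3/4, - 2/13,sqrt( 2 ) /114, sqrt ( 17)/17,1/3,sqrt ( 6 ), sqrt(7 ),E, 7*sqrt(5)/5, pi, sqrt(10), sqrt( 11), 8,9, 9 , 9*sqrt(6 )] 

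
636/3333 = 212/1111 = 0.19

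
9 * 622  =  5598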